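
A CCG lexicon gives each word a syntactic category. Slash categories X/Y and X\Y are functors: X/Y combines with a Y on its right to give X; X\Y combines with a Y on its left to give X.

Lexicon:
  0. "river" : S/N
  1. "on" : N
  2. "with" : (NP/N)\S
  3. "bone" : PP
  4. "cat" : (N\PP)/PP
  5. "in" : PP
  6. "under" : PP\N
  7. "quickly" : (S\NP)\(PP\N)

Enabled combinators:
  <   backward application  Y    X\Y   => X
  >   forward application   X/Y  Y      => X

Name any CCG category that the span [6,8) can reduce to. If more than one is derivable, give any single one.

S\NP

[0,8] S   <
  [0,6] NP   >
    [0,3] NP/N   <
      [0,2] S   >
        [0,1] "river" : S/N
        [1,2] "on" : N
      [2,3] "with" : (NP/N)\S
    [3,6] N   <
      [3,4] "bone" : PP
      [4,6] N\PP   >
        [4,5] "cat" : (N\PP)/PP
        [5,6] "in" : PP
  [6,8] S\NP   <
    [6,7] "under" : PP\N
    [7,8] "quickly" : (S\NP)\(PP\N)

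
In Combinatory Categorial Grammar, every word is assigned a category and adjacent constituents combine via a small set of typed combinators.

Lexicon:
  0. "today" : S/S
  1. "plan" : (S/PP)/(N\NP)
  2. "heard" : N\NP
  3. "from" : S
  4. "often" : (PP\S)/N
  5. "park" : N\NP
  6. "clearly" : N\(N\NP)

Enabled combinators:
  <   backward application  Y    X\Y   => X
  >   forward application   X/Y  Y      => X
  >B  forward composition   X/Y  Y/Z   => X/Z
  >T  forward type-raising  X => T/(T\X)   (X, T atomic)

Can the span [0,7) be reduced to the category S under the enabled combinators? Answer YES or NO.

[0,7] S   >
  [0,3] S/PP   >B
    [0,1] "today" : S/S
    [1,3] S/PP   >
      [1,2] "plan" : (S/PP)/(N\NP)
      [2,3] "heard" : N\NP
  [3,7] PP   <
    [3,4] "from" : S
    [4,7] PP\S   >
      [4,5] "often" : (PP\S)/N
      [5,7] N   <
        [5,6] "park" : N\NP
        [6,7] "clearly" : N\(N\NP)

YES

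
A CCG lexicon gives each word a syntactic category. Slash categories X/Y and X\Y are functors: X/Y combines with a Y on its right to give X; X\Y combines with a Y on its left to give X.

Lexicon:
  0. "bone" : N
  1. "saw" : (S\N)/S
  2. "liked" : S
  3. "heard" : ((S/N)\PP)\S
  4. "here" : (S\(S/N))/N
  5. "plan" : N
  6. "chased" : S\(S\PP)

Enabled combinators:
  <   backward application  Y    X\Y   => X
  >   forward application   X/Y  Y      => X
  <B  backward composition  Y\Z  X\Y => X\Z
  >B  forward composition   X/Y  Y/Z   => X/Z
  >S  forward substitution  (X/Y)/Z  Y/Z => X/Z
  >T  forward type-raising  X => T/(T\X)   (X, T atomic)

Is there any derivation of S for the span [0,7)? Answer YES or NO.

[0,7] S   <
  [0,6] S\PP   <B
    [0,4] (S/N)\PP   <
      [0,3] S   >
        [0,1] S/(S\N)   >T
          [0,1] "bone" : N
        [1,3] S\N   >
          [1,2] "saw" : (S\N)/S
          [2,3] "liked" : S
      [3,4] "heard" : ((S/N)\PP)\S
    [4,6] S\(S/N)   >
      [4,5] "here" : (S\(S/N))/N
      [5,6] "plan" : N
  [6,7] "chased" : S\(S\PP)

YES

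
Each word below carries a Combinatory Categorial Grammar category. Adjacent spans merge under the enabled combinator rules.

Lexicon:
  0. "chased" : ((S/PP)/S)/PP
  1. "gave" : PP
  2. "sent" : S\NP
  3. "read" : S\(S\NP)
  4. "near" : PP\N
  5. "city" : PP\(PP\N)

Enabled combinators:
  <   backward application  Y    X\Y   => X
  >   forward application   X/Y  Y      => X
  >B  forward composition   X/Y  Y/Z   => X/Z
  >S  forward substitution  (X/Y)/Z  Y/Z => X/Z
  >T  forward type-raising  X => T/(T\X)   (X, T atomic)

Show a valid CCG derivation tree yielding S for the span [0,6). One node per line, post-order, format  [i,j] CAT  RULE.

[0,6] S   >
  [0,4] S/PP   >
    [0,2] (S/PP)/S   >
      [0,1] "chased" : ((S/PP)/S)/PP
      [1,2] "gave" : PP
    [2,4] S   <
      [2,3] "sent" : S\NP
      [3,4] "read" : S\(S\NP)
  [4,6] PP   <
    [4,5] "near" : PP\N
    [5,6] "city" : PP\(PP\N)

[0,1] ((S/PP)/S)/PP  lex  "chased"
[1,2] PP  lex  "gave"
[0,2] (S/PP)/S  >  k=1
[2,3] S\NP  lex  "sent"
[3,4] S\(S\NP)  lex  "read"
[2,4] S  <  k=3
[0,4] S/PP  >  k=2
[4,5] PP\N  lex  "near"
[5,6] PP\(PP\N)  lex  "city"
[4,6] PP  <  k=5
[0,6] S  >  k=4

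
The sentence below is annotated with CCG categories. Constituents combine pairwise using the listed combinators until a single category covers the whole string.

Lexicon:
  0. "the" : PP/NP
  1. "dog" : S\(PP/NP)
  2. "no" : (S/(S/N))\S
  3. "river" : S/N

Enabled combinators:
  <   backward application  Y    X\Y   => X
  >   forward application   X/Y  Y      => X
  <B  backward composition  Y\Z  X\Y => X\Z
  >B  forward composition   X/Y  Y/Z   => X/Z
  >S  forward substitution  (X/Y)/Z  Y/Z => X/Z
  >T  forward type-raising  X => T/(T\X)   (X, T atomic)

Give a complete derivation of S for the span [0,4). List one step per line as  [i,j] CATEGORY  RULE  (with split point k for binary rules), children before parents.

[0,1] PP/NP  lex  "the"
[1,2] S\(PP/NP)  lex  "dog"
[0,2] S  <  k=1
[2,3] (S/(S/N))\S  lex  "no"
[0,3] S/(S/N)  <  k=2
[3,4] S/N  lex  "river"
[0,4] S  >  k=3

[0,4] S   >
  [0,3] S/(S/N)   <
    [0,2] S   <
      [0,1] "the" : PP/NP
      [1,2] "dog" : S\(PP/NP)
    [2,3] "no" : (S/(S/N))\S
  [3,4] "river" : S/N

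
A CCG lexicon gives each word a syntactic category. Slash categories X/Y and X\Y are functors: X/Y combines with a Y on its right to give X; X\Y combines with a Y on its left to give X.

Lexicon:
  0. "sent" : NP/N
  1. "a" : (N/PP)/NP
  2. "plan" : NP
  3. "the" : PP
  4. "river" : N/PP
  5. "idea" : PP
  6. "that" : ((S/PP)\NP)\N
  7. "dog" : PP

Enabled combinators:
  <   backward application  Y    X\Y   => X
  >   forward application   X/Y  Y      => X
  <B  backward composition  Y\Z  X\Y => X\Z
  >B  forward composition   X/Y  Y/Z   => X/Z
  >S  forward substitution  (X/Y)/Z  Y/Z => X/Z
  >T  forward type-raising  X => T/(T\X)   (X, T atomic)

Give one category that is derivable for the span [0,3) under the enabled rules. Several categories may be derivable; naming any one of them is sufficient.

NP/PP

[0,8] S   >
  [0,7] S/PP   <
    [0,4] NP   >
      [0,3] NP/PP   >B
        [0,1] "sent" : NP/N
        [1,3] N/PP   >
          [1,2] "a" : (N/PP)/NP
          [2,3] "plan" : NP
      [3,4] "the" : PP
    [4,7] (S/PP)\NP   <
      [4,6] N   >
        [4,5] "river" : N/PP
        [5,6] "idea" : PP
      [6,7] "that" : ((S/PP)\NP)\N
  [7,8] "dog" : PP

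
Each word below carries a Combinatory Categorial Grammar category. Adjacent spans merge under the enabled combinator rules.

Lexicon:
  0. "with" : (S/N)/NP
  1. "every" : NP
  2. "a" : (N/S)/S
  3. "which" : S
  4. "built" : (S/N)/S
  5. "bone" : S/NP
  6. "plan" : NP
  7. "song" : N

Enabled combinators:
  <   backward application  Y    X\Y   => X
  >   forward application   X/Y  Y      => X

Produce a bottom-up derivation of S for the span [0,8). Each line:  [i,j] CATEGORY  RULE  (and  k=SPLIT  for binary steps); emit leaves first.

[0,1] (S/N)/NP  lex  "with"
[1,2] NP  lex  "every"
[0,2] S/N  >  k=1
[2,3] (N/S)/S  lex  "a"
[3,4] S  lex  "which"
[2,4] N/S  >  k=3
[4,5] (S/N)/S  lex  "built"
[5,6] S/NP  lex  "bone"
[6,7] NP  lex  "plan"
[5,7] S  >  k=6
[4,7] S/N  >  k=5
[7,8] N  lex  "song"
[4,8] S  >  k=7
[2,8] N  >  k=4
[0,8] S  >  k=2

[0,8] S   >
  [0,2] S/N   >
    [0,1] "with" : (S/N)/NP
    [1,2] "every" : NP
  [2,8] N   >
    [2,4] N/S   >
      [2,3] "a" : (N/S)/S
      [3,4] "which" : S
    [4,8] S   >
      [4,7] S/N   >
        [4,5] "built" : (S/N)/S
        [5,7] S   >
          [5,6] "bone" : S/NP
          [6,7] "plan" : NP
      [7,8] "song" : N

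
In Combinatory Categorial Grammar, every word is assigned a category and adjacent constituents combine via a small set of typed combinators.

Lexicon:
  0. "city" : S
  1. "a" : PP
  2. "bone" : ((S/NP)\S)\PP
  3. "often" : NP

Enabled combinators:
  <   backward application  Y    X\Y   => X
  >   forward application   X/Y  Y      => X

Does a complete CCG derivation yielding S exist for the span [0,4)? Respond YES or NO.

[0,4] S   >
  [0,3] S/NP   <
    [0,1] "city" : S
    [1,3] (S/NP)\S   <
      [1,2] "a" : PP
      [2,3] "bone" : ((S/NP)\S)\PP
  [3,4] "often" : NP

YES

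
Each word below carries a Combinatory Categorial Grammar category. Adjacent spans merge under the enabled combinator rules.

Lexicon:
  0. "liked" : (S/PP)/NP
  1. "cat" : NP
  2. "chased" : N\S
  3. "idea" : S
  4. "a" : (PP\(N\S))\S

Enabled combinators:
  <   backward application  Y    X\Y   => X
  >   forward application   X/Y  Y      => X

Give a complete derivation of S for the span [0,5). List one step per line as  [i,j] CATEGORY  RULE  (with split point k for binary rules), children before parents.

[0,1] (S/PP)/NP  lex  "liked"
[1,2] NP  lex  "cat"
[0,2] S/PP  >  k=1
[2,3] N\S  lex  "chased"
[3,4] S  lex  "idea"
[4,5] (PP\(N\S))\S  lex  "a"
[3,5] PP\(N\S)  <  k=4
[2,5] PP  <  k=3
[0,5] S  >  k=2

[0,5] S   >
  [0,2] S/PP   >
    [0,1] "liked" : (S/PP)/NP
    [1,2] "cat" : NP
  [2,5] PP   <
    [2,3] "chased" : N\S
    [3,5] PP\(N\S)   <
      [3,4] "idea" : S
      [4,5] "a" : (PP\(N\S))\S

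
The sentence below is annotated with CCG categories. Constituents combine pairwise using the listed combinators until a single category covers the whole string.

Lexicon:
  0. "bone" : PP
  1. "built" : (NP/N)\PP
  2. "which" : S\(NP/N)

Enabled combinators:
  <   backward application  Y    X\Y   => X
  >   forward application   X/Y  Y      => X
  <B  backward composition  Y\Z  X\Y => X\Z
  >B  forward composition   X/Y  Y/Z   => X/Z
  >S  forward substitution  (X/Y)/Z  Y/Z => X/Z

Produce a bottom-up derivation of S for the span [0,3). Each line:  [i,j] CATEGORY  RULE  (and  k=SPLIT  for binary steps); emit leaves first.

[0,1] PP  lex  "bone"
[1,2] (NP/N)\PP  lex  "built"
[2,3] S\(NP/N)  lex  "which"
[1,3] S\PP  <B  k=2
[0,3] S  <  k=1

[0,3] S   <
  [0,1] "bone" : PP
  [1,3] S\PP   <B
    [1,2] "built" : (NP/N)\PP
    [2,3] "which" : S\(NP/N)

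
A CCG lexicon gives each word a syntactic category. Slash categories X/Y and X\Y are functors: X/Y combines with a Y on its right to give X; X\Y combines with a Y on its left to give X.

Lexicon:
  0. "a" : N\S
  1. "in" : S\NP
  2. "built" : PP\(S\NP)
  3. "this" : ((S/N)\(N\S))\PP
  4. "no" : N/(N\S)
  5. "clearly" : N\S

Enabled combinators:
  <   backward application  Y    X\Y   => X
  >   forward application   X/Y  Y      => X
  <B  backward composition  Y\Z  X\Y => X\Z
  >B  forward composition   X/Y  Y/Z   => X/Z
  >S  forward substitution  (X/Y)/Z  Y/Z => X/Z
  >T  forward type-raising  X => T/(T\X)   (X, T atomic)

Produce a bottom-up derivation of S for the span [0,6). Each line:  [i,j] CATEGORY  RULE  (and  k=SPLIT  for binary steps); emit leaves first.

[0,6] S   >
  [0,4] S/N   <
    [0,1] "a" : N\S
    [1,4] (S/N)\(N\S)   <
      [1,3] PP   <
        [1,2] "in" : S\NP
        [2,3] "built" : PP\(S\NP)
      [3,4] "this" : ((S/N)\(N\S))\PP
  [4,6] N   >
    [4,5] "no" : N/(N\S)
    [5,6] "clearly" : N\S

[0,1] N\S  lex  "a"
[1,2] S\NP  lex  "in"
[2,3] PP\(S\NP)  lex  "built"
[1,3] PP  <  k=2
[3,4] ((S/N)\(N\S))\PP  lex  "this"
[1,4] (S/N)\(N\S)  <  k=3
[0,4] S/N  <  k=1
[4,5] N/(N\S)  lex  "no"
[5,6] N\S  lex  "clearly"
[4,6] N  >  k=5
[0,6] S  >  k=4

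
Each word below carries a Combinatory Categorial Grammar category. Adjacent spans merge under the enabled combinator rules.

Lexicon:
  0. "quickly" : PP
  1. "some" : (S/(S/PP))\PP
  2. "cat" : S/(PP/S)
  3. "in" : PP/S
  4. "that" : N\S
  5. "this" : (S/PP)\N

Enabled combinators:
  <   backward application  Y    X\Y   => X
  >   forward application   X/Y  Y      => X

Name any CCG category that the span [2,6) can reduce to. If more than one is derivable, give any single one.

[0,6] S   >
  [0,2] S/(S/PP)   <
    [0,1] "quickly" : PP
    [1,2] "some" : (S/(S/PP))\PP
  [2,6] S/PP   <
    [2,5] N   <
      [2,4] S   >
        [2,3] "cat" : S/(PP/S)
        [3,4] "in" : PP/S
      [4,5] "that" : N\S
    [5,6] "this" : (S/PP)\N

S/PP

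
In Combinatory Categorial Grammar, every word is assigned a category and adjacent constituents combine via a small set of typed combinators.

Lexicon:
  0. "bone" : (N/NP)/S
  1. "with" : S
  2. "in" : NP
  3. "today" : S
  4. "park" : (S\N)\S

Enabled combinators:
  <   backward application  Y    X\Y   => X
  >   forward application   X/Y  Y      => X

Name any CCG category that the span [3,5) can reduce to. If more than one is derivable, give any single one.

S\N

[0,5] S   <
  [0,3] N   >
    [0,2] N/NP   >
      [0,1] "bone" : (N/NP)/S
      [1,2] "with" : S
    [2,3] "in" : NP
  [3,5] S\N   <
    [3,4] "today" : S
    [4,5] "park" : (S\N)\S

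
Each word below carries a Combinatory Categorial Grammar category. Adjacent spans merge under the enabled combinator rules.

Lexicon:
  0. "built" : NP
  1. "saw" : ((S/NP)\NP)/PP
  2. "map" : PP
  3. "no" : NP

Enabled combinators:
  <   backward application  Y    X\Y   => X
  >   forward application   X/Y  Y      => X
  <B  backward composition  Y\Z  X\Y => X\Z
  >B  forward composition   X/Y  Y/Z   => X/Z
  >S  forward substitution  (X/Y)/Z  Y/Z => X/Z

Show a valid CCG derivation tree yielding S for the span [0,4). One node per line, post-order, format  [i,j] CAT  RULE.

[0,1] NP  lex  "built"
[1,2] ((S/NP)\NP)/PP  lex  "saw"
[2,3] PP  lex  "map"
[1,3] (S/NP)\NP  >  k=2
[0,3] S/NP  <  k=1
[3,4] NP  lex  "no"
[0,4] S  >  k=3

[0,4] S   >
  [0,3] S/NP   <
    [0,1] "built" : NP
    [1,3] (S/NP)\NP   >
      [1,2] "saw" : ((S/NP)\NP)/PP
      [2,3] "map" : PP
  [3,4] "no" : NP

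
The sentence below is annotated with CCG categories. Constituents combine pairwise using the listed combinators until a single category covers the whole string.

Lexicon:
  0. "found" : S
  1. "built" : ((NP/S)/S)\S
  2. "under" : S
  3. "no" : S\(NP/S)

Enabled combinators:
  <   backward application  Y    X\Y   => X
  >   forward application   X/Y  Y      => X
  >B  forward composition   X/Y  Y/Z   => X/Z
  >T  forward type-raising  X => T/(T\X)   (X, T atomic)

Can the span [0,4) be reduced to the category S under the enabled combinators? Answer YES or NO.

YES

[0,4] S   <
  [0,3] NP/S   >
    [0,2] (NP/S)/S   <
      [0,1] "found" : S
      [1,2] "built" : ((NP/S)/S)\S
    [2,3] "under" : S
  [3,4] "no" : S\(NP/S)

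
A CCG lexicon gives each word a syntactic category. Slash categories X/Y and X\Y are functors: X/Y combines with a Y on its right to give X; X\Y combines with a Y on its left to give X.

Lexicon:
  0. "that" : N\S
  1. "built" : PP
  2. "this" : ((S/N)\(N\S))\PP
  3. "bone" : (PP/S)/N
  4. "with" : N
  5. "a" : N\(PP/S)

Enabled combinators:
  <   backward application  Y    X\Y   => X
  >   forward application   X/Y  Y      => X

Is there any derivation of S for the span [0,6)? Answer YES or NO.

[0,6] S   >
  [0,3] S/N   <
    [0,1] "that" : N\S
    [1,3] (S/N)\(N\S)   <
      [1,2] "built" : PP
      [2,3] "this" : ((S/N)\(N\S))\PP
  [3,6] N   <
    [3,5] PP/S   >
      [3,4] "bone" : (PP/S)/N
      [4,5] "with" : N
    [5,6] "a" : N\(PP/S)

YES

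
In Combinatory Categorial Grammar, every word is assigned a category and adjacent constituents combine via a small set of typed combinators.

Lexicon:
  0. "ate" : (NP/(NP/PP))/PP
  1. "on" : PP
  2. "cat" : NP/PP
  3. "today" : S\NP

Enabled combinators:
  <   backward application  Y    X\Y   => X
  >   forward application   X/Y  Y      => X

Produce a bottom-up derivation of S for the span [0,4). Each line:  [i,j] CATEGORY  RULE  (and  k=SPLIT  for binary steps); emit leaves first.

[0,1] (NP/(NP/PP))/PP  lex  "ate"
[1,2] PP  lex  "on"
[0,2] NP/(NP/PP)  >  k=1
[2,3] NP/PP  lex  "cat"
[0,3] NP  >  k=2
[3,4] S\NP  lex  "today"
[0,4] S  <  k=3

[0,4] S   <
  [0,3] NP   >
    [0,2] NP/(NP/PP)   >
      [0,1] "ate" : (NP/(NP/PP))/PP
      [1,2] "on" : PP
    [2,3] "cat" : NP/PP
  [3,4] "today" : S\NP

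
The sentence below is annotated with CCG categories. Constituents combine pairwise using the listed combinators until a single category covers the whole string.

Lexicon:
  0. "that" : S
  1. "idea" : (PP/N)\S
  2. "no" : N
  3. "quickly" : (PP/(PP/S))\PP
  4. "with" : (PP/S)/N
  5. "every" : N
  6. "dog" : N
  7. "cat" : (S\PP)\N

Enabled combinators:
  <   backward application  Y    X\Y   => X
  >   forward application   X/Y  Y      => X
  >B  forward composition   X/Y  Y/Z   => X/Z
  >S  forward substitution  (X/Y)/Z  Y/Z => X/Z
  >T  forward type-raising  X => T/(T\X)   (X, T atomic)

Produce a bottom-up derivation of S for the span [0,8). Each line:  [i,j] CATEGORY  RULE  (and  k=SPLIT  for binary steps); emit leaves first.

[0,8] S   <
  [0,6] PP   >
    [0,4] PP/(PP/S)   <
      [0,3] PP   >
        [0,2] PP/N   <
          [0,1] "that" : S
          [1,2] "idea" : (PP/N)\S
        [2,3] "no" : N
      [3,4] "quickly" : (PP/(PP/S))\PP
    [4,6] PP/S   >
      [4,5] "with" : (PP/S)/N
      [5,6] "every" : N
  [6,8] S\PP   <
    [6,7] "dog" : N
    [7,8] "cat" : (S\PP)\N

[0,1] S  lex  "that"
[1,2] (PP/N)\S  lex  "idea"
[0,2] PP/N  <  k=1
[2,3] N  lex  "no"
[0,3] PP  >  k=2
[3,4] (PP/(PP/S))\PP  lex  "quickly"
[0,4] PP/(PP/S)  <  k=3
[4,5] (PP/S)/N  lex  "with"
[5,6] N  lex  "every"
[4,6] PP/S  >  k=5
[0,6] PP  >  k=4
[6,7] N  lex  "dog"
[7,8] (S\PP)\N  lex  "cat"
[6,8] S\PP  <  k=7
[0,8] S  <  k=6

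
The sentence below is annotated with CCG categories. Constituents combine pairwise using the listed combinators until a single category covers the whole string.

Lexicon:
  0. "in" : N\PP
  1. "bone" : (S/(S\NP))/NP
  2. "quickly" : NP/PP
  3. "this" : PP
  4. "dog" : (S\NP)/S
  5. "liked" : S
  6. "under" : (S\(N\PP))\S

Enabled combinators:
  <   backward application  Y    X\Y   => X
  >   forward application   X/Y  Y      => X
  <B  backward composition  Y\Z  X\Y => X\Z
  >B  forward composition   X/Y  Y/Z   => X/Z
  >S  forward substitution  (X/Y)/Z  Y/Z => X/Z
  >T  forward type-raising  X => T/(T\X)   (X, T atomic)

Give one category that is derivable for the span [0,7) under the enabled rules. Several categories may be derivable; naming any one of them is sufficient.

[0,7] S   <
  [0,1] "in" : N\PP
  [1,7] S\(N\PP)   <
    [1,6] S   >
      [1,4] S/(S\NP)   >
        [1,2] "bone" : (S/(S\NP))/NP
        [2,4] NP   >
          [2,3] "quickly" : NP/PP
          [3,4] "this" : PP
      [4,6] S\NP   >
        [4,5] "dog" : (S\NP)/S
        [5,6] "liked" : S
    [6,7] "under" : (S\(N\PP))\S

S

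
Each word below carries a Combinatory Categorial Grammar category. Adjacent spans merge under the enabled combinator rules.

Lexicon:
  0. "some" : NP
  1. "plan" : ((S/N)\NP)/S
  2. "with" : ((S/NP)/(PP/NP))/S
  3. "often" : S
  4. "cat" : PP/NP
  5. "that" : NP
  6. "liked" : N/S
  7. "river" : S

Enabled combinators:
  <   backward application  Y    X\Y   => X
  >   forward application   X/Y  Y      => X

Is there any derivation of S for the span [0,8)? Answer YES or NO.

[0,8] S   >
  [0,6] S/N   <
    [0,1] "some" : NP
    [1,6] (S/N)\NP   >
      [1,2] "plan" : ((S/N)\NP)/S
      [2,6] S   >
        [2,5] S/NP   >
          [2,4] (S/NP)/(PP/NP)   >
            [2,3] "with" : ((S/NP)/(PP/NP))/S
            [3,4] "often" : S
          [4,5] "cat" : PP/NP
        [5,6] "that" : NP
  [6,8] N   >
    [6,7] "liked" : N/S
    [7,8] "river" : S

YES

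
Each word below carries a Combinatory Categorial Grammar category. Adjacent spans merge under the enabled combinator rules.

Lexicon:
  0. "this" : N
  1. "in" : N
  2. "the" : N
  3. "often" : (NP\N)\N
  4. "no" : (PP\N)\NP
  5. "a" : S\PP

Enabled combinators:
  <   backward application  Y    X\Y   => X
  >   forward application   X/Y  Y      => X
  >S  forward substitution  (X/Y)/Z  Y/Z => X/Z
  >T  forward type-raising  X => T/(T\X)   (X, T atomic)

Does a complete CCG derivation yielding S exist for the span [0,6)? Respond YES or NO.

YES

[0,6] S   <
  [0,5] PP   <
    [0,1] "this" : N
    [1,5] PP\N   <
      [1,4] NP   <
        [1,2] "in" : N
        [2,4] NP\N   <
          [2,3] "the" : N
          [3,4] "often" : (NP\N)\N
      [4,5] "no" : (PP\N)\NP
  [5,6] "a" : S\PP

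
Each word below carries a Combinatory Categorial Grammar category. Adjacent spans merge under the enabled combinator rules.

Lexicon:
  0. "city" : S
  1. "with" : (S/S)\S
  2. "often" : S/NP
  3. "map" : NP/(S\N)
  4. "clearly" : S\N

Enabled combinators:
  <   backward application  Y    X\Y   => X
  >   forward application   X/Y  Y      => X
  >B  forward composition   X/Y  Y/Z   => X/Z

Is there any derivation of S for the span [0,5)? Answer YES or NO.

YES

[0,5] S   >
  [0,3] S/NP   >B
    [0,2] S/S   <
      [0,1] "city" : S
      [1,2] "with" : (S/S)\S
    [2,3] "often" : S/NP
  [3,5] NP   >
    [3,4] "map" : NP/(S\N)
    [4,5] "clearly" : S\N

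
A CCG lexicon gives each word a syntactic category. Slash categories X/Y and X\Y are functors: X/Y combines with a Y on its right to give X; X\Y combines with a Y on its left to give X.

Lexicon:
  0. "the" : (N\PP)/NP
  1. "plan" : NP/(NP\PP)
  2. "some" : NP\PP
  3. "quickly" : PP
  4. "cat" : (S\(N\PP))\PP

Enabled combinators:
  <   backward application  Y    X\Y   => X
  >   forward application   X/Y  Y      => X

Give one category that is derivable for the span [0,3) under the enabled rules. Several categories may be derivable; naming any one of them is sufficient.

N\PP

[0,5] S   <
  [0,3] N\PP   >
    [0,1] "the" : (N\PP)/NP
    [1,3] NP   >
      [1,2] "plan" : NP/(NP\PP)
      [2,3] "some" : NP\PP
  [3,5] S\(N\PP)   <
    [3,4] "quickly" : PP
    [4,5] "cat" : (S\(N\PP))\PP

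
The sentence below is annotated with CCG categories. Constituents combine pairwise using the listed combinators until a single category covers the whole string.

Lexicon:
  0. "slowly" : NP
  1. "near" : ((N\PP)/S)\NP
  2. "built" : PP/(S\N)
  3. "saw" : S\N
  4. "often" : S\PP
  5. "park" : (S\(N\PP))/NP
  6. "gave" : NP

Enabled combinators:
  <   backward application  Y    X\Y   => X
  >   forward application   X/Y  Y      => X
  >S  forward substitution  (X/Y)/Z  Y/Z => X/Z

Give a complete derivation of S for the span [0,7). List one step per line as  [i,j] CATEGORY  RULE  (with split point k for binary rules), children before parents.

[0,1] NP  lex  "slowly"
[1,2] ((N\PP)/S)\NP  lex  "near"
[0,2] (N\PP)/S  <  k=1
[2,3] PP/(S\N)  lex  "built"
[3,4] S\N  lex  "saw"
[2,4] PP  >  k=3
[4,5] S\PP  lex  "often"
[2,5] S  <  k=4
[0,5] N\PP  >  k=2
[5,6] (S\(N\PP))/NP  lex  "park"
[6,7] NP  lex  "gave"
[5,7] S\(N\PP)  >  k=6
[0,7] S  <  k=5

[0,7] S   <
  [0,5] N\PP   >
    [0,2] (N\PP)/S   <
      [0,1] "slowly" : NP
      [1,2] "near" : ((N\PP)/S)\NP
    [2,5] S   <
      [2,4] PP   >
        [2,3] "built" : PP/(S\N)
        [3,4] "saw" : S\N
      [4,5] "often" : S\PP
  [5,7] S\(N\PP)   >
    [5,6] "park" : (S\(N\PP))/NP
    [6,7] "gave" : NP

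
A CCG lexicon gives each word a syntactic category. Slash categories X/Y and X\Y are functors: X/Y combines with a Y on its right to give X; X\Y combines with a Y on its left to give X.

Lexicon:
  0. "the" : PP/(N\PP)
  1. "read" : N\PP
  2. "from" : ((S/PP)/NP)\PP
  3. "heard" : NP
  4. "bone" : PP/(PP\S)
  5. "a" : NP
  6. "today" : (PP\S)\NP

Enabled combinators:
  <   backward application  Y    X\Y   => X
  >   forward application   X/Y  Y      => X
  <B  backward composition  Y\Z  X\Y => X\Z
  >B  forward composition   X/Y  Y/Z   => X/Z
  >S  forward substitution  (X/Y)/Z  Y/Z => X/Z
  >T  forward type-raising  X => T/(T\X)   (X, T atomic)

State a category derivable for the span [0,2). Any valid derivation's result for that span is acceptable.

PP

[0,7] S   >
  [0,4] S/PP   >
    [0,3] (S/PP)/NP   <
      [0,2] PP   >
        [0,1] "the" : PP/(N\PP)
        [1,2] "read" : N\PP
      [2,3] "from" : ((S/PP)/NP)\PP
    [3,4] "heard" : NP
  [4,7] PP   >
    [4,5] "bone" : PP/(PP\S)
    [5,7] PP\S   <
      [5,6] "a" : NP
      [6,7] "today" : (PP\S)\NP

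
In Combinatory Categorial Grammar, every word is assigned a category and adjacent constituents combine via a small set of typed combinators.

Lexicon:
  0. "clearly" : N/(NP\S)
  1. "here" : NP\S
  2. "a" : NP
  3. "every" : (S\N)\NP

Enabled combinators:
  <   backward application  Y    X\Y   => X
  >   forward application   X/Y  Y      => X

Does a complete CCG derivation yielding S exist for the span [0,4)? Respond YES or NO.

YES

[0,4] S   <
  [0,2] N   >
    [0,1] "clearly" : N/(NP\S)
    [1,2] "here" : NP\S
  [2,4] S\N   <
    [2,3] "a" : NP
    [3,4] "every" : (S\N)\NP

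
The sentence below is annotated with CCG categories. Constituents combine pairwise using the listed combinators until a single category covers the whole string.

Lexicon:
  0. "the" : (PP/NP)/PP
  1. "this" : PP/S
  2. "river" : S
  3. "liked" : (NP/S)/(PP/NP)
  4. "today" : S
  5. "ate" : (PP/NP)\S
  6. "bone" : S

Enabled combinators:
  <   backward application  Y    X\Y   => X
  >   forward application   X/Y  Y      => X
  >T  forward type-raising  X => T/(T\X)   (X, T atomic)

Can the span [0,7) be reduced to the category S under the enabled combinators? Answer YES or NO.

(PP/NP)/PP PP/S S (NP/S)/(PP/NP) S (PP/NP)\S S
CKY chart[0,7] = {N/(N\PP), NP/(NP\PP), PP, PP/(PP\PP), S/(S\PP)}; S ∉ chart

NO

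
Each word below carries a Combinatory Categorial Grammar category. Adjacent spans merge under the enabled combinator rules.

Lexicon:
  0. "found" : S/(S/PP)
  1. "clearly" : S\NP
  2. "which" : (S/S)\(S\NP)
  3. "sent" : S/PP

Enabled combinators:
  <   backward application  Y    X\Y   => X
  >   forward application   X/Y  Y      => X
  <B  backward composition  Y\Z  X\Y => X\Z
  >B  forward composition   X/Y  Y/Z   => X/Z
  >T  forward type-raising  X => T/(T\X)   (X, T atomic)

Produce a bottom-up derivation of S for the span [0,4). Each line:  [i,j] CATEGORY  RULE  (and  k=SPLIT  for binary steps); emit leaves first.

[0,1] S/(S/PP)  lex  "found"
[1,2] S\NP  lex  "clearly"
[2,3] (S/S)\(S\NP)  lex  "which"
[1,3] S/S  <  k=2
[3,4] S/PP  lex  "sent"
[1,4] S/PP  >B  k=3
[0,4] S  >  k=1

[0,4] S   >
  [0,1] "found" : S/(S/PP)
  [1,4] S/PP   >B
    [1,3] S/S   <
      [1,2] "clearly" : S\NP
      [2,3] "which" : (S/S)\(S\NP)
    [3,4] "sent" : S/PP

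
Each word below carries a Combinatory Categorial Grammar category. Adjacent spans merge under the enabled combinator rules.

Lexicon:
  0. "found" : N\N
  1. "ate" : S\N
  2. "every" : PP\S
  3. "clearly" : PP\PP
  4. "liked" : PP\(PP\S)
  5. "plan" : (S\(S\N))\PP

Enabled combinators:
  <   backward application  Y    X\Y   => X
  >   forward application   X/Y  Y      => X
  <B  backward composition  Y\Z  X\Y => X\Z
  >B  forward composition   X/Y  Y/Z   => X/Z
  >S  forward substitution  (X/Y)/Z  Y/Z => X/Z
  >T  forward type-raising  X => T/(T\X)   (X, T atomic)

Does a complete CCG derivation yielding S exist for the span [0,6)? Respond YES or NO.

YES

[0,6] S   <
  [0,2] S\N   <B
    [0,1] "found" : N\N
    [1,2] "ate" : S\N
  [2,6] S\(S\N)   <
    [2,5] PP   <
      [2,4] PP\S   <B
        [2,3] "every" : PP\S
        [3,4] "clearly" : PP\PP
      [4,5] "liked" : PP\(PP\S)
    [5,6] "plan" : (S\(S\N))\PP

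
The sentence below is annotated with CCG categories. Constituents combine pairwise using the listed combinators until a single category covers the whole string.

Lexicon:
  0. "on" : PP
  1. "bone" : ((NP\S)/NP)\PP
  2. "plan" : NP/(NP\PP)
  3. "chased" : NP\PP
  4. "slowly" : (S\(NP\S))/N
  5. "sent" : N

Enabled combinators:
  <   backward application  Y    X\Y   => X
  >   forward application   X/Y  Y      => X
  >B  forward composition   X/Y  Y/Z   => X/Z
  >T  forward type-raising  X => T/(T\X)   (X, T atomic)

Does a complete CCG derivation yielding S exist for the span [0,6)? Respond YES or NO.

YES

[0,6] S   <
  [0,4] NP\S   >
    [0,2] (NP\S)/NP   <
      [0,1] "on" : PP
      [1,2] "bone" : ((NP\S)/NP)\PP
    [2,4] NP   >
      [2,3] "plan" : NP/(NP\PP)
      [3,4] "chased" : NP\PP
  [4,6] S\(NP\S)   >
    [4,5] "slowly" : (S\(NP\S))/N
    [5,6] "sent" : N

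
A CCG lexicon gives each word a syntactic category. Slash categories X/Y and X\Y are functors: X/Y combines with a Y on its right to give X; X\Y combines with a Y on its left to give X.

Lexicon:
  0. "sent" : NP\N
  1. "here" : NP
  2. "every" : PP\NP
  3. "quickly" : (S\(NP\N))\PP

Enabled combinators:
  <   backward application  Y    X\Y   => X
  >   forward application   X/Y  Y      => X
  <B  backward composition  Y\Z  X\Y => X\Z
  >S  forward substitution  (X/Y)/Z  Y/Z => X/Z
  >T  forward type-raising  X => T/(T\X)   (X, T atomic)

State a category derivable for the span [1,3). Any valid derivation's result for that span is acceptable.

[0,4] S   <
  [0,1] "sent" : NP\N
  [1,4] S\(NP\N)   <
    [1,3] PP   <
      [1,2] "here" : NP
      [2,3] "every" : PP\NP
    [3,4] "quickly" : (S\(NP\N))\PP

PP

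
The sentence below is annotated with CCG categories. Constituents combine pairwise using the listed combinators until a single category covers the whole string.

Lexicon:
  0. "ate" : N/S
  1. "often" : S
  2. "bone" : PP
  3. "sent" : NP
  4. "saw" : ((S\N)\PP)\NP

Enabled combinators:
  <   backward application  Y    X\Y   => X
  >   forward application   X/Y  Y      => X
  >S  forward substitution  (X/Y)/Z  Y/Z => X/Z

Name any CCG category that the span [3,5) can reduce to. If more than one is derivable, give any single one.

[0,5] S   <
  [0,2] N   >
    [0,1] "ate" : N/S
    [1,2] "often" : S
  [2,5] S\N   <
    [2,3] "bone" : PP
    [3,5] (S\N)\PP   <
      [3,4] "sent" : NP
      [4,5] "saw" : ((S\N)\PP)\NP

(S\N)\PP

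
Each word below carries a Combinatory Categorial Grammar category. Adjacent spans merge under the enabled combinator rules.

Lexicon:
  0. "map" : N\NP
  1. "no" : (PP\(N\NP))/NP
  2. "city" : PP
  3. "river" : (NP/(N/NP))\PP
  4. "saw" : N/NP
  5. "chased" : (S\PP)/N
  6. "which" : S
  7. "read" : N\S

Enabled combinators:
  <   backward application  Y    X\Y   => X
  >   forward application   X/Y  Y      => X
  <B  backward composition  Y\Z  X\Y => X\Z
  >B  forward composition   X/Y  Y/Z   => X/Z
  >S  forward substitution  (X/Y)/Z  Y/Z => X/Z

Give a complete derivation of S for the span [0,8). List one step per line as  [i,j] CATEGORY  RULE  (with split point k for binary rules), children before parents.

[0,8] S   <
  [0,5] PP   <
    [0,1] "map" : N\NP
    [1,5] PP\(N\NP)   >
      [1,2] "no" : (PP\(N\NP))/NP
      [2,5] NP   >
        [2,4] NP/(N/NP)   <
          [2,3] "city" : PP
          [3,4] "river" : (NP/(N/NP))\PP
        [4,5] "saw" : N/NP
  [5,8] S\PP   >
    [5,6] "chased" : (S\PP)/N
    [6,8] N   <
      [6,7] "which" : S
      [7,8] "read" : N\S

[0,1] N\NP  lex  "map"
[1,2] (PP\(N\NP))/NP  lex  "no"
[2,3] PP  lex  "city"
[3,4] (NP/(N/NP))\PP  lex  "river"
[2,4] NP/(N/NP)  <  k=3
[4,5] N/NP  lex  "saw"
[2,5] NP  >  k=4
[1,5] PP\(N\NP)  >  k=2
[0,5] PP  <  k=1
[5,6] (S\PP)/N  lex  "chased"
[6,7] S  lex  "which"
[7,8] N\S  lex  "read"
[6,8] N  <  k=7
[5,8] S\PP  >  k=6
[0,8] S  <  k=5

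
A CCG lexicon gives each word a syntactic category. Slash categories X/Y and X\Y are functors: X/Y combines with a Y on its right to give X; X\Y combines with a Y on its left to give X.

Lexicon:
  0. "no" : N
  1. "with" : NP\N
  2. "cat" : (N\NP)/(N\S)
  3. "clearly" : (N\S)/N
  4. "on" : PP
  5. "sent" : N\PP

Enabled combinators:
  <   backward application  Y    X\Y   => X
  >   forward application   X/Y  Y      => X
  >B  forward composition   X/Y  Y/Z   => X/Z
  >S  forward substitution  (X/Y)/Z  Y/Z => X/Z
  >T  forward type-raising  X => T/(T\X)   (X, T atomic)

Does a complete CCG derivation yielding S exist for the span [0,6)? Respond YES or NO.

N NP\N (N\NP)/(N\S) (N\S)/N PP N\PP
CKY chart[0,6] = {N, N/(N\N), NP/(NP\N), PP/(PP\N), S/(S\N)}; S ∉ chart

NO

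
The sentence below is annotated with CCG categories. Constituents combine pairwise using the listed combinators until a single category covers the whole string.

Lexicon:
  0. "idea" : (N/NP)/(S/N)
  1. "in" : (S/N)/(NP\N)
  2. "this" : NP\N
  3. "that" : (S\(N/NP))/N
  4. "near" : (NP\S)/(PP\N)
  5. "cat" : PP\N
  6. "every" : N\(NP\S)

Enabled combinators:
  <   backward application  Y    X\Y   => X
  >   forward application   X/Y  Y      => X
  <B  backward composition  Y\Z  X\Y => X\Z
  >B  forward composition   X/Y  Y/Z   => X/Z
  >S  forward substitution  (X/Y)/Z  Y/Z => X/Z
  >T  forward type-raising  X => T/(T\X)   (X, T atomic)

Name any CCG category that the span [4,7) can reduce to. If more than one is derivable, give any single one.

N

[0,7] S   <
  [0,3] N/NP   >
    [0,1] "idea" : (N/NP)/(S/N)
    [1,3] S/N   >
      [1,2] "in" : (S/N)/(NP\N)
      [2,3] "this" : NP\N
  [3,7] S\(N/NP)   >
    [3,4] "that" : (S\(N/NP))/N
    [4,7] N   <
      [4,6] NP\S   >
        [4,5] "near" : (NP\S)/(PP\N)
        [5,6] "cat" : PP\N
      [6,7] "every" : N\(NP\S)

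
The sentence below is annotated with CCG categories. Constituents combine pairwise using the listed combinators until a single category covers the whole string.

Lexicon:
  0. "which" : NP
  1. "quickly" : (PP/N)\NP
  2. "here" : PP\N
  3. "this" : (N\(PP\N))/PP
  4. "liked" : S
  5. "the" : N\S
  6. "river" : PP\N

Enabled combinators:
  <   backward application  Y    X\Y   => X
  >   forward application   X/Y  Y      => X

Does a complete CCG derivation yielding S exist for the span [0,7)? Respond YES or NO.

NP (PP/N)\NP PP\N (N\(PP\N))/PP S N\S PP\N
CKY chart[0,7] = {PP}; S ∉ chart

NO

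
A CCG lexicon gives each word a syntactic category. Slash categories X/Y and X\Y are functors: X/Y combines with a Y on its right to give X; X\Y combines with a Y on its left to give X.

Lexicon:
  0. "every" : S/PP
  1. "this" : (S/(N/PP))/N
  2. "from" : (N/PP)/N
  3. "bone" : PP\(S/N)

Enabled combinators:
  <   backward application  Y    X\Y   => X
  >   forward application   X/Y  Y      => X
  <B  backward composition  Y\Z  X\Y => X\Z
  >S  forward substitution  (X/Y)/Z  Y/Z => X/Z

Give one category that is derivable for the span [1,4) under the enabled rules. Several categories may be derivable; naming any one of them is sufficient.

[0,4] S   >
  [0,1] "every" : S/PP
  [1,4] PP   <
    [1,3] S/N   >S
      [1,2] "this" : (S/(N/PP))/N
      [2,3] "from" : (N/PP)/N
    [3,4] "bone" : PP\(S/N)

PP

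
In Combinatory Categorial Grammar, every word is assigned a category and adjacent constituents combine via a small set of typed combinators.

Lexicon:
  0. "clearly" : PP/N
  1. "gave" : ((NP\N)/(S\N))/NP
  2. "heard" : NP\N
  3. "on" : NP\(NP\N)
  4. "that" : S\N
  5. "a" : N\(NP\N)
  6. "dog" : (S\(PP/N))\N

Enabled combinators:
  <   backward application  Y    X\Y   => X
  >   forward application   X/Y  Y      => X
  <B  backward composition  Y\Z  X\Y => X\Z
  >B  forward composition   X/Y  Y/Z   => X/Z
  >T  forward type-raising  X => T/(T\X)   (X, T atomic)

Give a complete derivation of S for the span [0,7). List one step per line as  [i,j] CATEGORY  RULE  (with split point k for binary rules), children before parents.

[0,1] PP/N  lex  "clearly"
[1,2] ((NP\N)/(S\N))/NP  lex  "gave"
[2,3] NP\N  lex  "heard"
[3,4] NP\(NP\N)  lex  "on"
[2,4] NP  <  k=3
[1,4] (NP\N)/(S\N)  >  k=2
[4,5] S\N  lex  "that"
[1,5] NP\N  >  k=4
[5,6] N\(NP\N)  lex  "a"
[1,6] N  <  k=5
[6,7] (S\(PP/N))\N  lex  "dog"
[1,7] S\(PP/N)  <  k=6
[0,7] S  <  k=1

[0,7] S   <
  [0,1] "clearly" : PP/N
  [1,7] S\(PP/N)   <
    [1,6] N   <
      [1,5] NP\N   >
        [1,4] (NP\N)/(S\N)   >
          [1,2] "gave" : ((NP\N)/(S\N))/NP
          [2,4] NP   <
            [2,3] "heard" : NP\N
            [3,4] "on" : NP\(NP\N)
        [4,5] "that" : S\N
      [5,6] "a" : N\(NP\N)
    [6,7] "dog" : (S\(PP/N))\N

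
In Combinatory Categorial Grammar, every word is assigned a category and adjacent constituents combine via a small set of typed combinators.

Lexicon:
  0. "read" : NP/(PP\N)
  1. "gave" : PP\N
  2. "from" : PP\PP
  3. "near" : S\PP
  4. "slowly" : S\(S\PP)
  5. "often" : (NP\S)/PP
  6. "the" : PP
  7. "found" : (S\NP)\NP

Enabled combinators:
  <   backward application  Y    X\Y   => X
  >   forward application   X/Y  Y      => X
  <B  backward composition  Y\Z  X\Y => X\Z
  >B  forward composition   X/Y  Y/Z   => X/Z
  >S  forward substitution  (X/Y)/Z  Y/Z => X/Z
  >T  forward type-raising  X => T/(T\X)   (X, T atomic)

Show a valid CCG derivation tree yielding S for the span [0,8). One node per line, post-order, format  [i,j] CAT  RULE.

[0,8] S   <
  [0,2] NP   >
    [0,1] "read" : NP/(PP\N)
    [1,2] "gave" : PP\N
  [2,8] S\NP   <
    [2,7] NP   <
      [2,5] S   <
        [2,4] S\PP   <B
          [2,3] "from" : PP\PP
          [3,4] "near" : S\PP
        [4,5] "slowly" : S\(S\PP)
      [5,7] NP\S   >
        [5,6] "often" : (NP\S)/PP
        [6,7] "the" : PP
    [7,8] "found" : (S\NP)\NP

[0,1] NP/(PP\N)  lex  "read"
[1,2] PP\N  lex  "gave"
[0,2] NP  >  k=1
[2,3] PP\PP  lex  "from"
[3,4] S\PP  lex  "near"
[2,4] S\PP  <B  k=3
[4,5] S\(S\PP)  lex  "slowly"
[2,5] S  <  k=4
[5,6] (NP\S)/PP  lex  "often"
[6,7] PP  lex  "the"
[5,7] NP\S  >  k=6
[2,7] NP  <  k=5
[7,8] (S\NP)\NP  lex  "found"
[2,8] S\NP  <  k=7
[0,8] S  <  k=2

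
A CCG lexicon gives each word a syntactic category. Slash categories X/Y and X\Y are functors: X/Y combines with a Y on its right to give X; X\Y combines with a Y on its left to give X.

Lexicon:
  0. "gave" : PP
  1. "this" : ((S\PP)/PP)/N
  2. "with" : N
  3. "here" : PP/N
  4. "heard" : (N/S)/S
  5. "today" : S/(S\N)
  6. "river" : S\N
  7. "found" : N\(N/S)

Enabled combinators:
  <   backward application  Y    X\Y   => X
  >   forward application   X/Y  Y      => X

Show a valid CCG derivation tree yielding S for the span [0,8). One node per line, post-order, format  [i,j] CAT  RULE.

[0,1] PP  lex  "gave"
[1,2] ((S\PP)/PP)/N  lex  "this"
[2,3] N  lex  "with"
[1,3] (S\PP)/PP  >  k=2
[3,4] PP/N  lex  "here"
[4,5] (N/S)/S  lex  "heard"
[5,6] S/(S\N)  lex  "today"
[6,7] S\N  lex  "river"
[5,7] S  >  k=6
[4,7] N/S  >  k=5
[7,8] N\(N/S)  lex  "found"
[4,8] N  <  k=7
[3,8] PP  >  k=4
[1,8] S\PP  >  k=3
[0,8] S  <  k=1

[0,8] S   <
  [0,1] "gave" : PP
  [1,8] S\PP   >
    [1,3] (S\PP)/PP   >
      [1,2] "this" : ((S\PP)/PP)/N
      [2,3] "with" : N
    [3,8] PP   >
      [3,4] "here" : PP/N
      [4,8] N   <
        [4,7] N/S   >
          [4,5] "heard" : (N/S)/S
          [5,7] S   >
            [5,6] "today" : S/(S\N)
            [6,7] "river" : S\N
        [7,8] "found" : N\(N/S)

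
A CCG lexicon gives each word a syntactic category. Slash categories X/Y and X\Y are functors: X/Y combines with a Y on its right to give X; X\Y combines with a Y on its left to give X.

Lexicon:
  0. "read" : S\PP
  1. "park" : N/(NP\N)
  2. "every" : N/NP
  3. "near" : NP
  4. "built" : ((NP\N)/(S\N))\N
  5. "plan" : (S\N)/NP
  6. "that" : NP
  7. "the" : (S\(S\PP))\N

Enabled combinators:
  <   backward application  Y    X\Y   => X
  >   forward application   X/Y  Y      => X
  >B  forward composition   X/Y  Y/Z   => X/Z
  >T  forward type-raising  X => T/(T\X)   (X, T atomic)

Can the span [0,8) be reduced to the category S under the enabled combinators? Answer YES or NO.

[0,8] S   <
  [0,1] "read" : S\PP
  [1,8] S\(S\PP)   <
    [1,7] N   >
      [1,2] "park" : N/(NP\N)
      [2,7] NP\N   >
        [2,5] (NP\N)/(S\N)   <
          [2,4] N   >
            [2,3] "every" : N/NP
            [3,4] "near" : NP
          [4,5] "built" : ((NP\N)/(S\N))\N
        [5,7] S\N   >
          [5,6] "plan" : (S\N)/NP
          [6,7] "that" : NP
    [7,8] "the" : (S\(S\PP))\N

YES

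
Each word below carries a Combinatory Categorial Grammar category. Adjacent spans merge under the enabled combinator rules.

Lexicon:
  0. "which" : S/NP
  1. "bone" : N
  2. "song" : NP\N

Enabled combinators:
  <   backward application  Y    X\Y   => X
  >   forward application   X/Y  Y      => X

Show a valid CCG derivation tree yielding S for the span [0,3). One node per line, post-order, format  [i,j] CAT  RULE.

[0,1] S/NP  lex  "which"
[1,2] N  lex  "bone"
[2,3] NP\N  lex  "song"
[1,3] NP  <  k=2
[0,3] S  >  k=1

[0,3] S   >
  [0,1] "which" : S/NP
  [1,3] NP   <
    [1,2] "bone" : N
    [2,3] "song" : NP\N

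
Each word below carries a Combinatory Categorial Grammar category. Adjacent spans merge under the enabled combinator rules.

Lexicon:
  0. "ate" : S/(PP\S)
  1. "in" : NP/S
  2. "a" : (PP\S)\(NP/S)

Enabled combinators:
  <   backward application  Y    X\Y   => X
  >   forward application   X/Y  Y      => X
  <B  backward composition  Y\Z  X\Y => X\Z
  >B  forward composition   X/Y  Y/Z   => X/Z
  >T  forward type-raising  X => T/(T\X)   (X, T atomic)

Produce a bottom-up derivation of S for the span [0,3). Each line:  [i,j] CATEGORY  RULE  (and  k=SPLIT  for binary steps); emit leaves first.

[0,3] S   >
  [0,1] "ate" : S/(PP\S)
  [1,3] PP\S   <
    [1,2] "in" : NP/S
    [2,3] "a" : (PP\S)\(NP/S)

[0,1] S/(PP\S)  lex  "ate"
[1,2] NP/S  lex  "in"
[2,3] (PP\S)\(NP/S)  lex  "a"
[1,3] PP\S  <  k=2
[0,3] S  >  k=1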